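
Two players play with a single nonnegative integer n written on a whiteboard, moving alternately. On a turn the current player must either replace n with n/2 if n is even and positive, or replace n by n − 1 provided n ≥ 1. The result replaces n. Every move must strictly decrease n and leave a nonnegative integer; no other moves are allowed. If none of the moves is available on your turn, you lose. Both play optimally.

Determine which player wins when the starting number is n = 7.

Positions with no move are L. A position that does have a move is losing for the player to move precisely when every available move leads to a winning position for the opponent. Fill in the labels:
n=0: no move → L
n=1: can move to 0, which is L ⇒ W
n=2: the only move is to 1(W), a W ⇒ L
n=3: can move to 2, which is L ⇒ W
n=4: can move to 2, which is L ⇒ W
n=5: the only move is to 4(W), a W ⇒ L
n=6: can move to 5, which is L ⇒ W
n=7: the only move is to 6(W), a W ⇒ L
The starting position 7 is L: whatever the player to move does, the opponent receives a W position.

The second player wins.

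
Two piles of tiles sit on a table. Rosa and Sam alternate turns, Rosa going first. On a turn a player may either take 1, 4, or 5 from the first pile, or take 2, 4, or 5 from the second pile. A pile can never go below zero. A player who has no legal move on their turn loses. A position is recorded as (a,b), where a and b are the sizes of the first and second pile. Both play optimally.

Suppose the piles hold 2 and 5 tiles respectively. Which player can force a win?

Label each position W (a win for the player to move) or L (a loss). A position with no legal move is L; any other position is W exactly when some move reaches an L, and L when every move reaches a W.
No move ever increases a pile, so every position that can arise here has a ≤ 2 and b ≤ 5; it is enough to label the cells with 0 ≤ a ≤ 2 and 0 ≤ b ≤ 5.
Every move lowers a or b (never raises either), so fill the grid row by row in increasing a, and left to right within a row: each cell's successors are then already labelled.
      b=0  b=1  b=2  b=3  b=4  b=5
a=0:    L    L    W    W    W    W
a=1:    W    W    L    L    W    W
a=2:    L    L    W    W    W    W
Cells with no legal move (terminal, hence L): (0,0), (0,1).
The remaining L cells, each justified by listing all of its moves:
(1,2): only reaches (0,2)(W), (1,0)(W), all W → L
(1,3): only reaches (0,3)(W), (1,1)(W), all W → L
(2,0): only reaches (1,0)(W), which is W → L
(2,1): only reaches (1,1)(W), which is W → L
Every other cell has at least one move into one of the L cells above, so it is W.
From (2,5) Rosa can move to (2,1), reaching an L position.

Rosa wins.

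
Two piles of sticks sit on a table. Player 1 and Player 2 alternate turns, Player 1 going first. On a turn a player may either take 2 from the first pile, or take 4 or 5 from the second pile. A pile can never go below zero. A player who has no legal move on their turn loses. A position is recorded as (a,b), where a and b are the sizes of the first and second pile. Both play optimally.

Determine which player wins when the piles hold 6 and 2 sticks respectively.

Use the standard recursion: the mover loses at a terminal position; elsewhere, the mover wins exactly when some move hands the opponent an L position.
No move ever increases a pile, so every position that can arise here has a ≤ 6 and b ≤ 2; it is enough to label the cells with 0 ≤ a ≤ 6 and 0 ≤ b ≤ 2.
Every move lowers a or b (never raises either), so fill the grid row by row in increasing a, and left to right within a row: each cell's successors are then already labelled.
      b=0  b=1  b=2
a=0:    L    L    L
a=1:    L    L    L
a=2:    W    W    W
a=3:    W    W    W
a=4:    L    L    L
a=5:    L    L    L
a=6:    W    W    W
Cells with no legal move (terminal, hence L): (0,0), (0,1), (0,2), (1,0), (1,1), (1,2).
The remaining L cells, each justified by listing all of its moves:
(4,0): L (sole option (2,0)(W) is W)
(4,1): L (sole option (2,1)(W) is W)
(4,2): L (sole option (2,2)(W) is W)
(5,0): L (sole option (3,0)(W) is W)
(5,1): L (sole option (3,1)(W) is W)
(5,2): L (sole option (3,2)(W) is W)
Every other cell has at least one move into one of the L cells above, so it is W.
The starting position (6,2) is W: Player 1 should move to (4,2), handing over an L position.

Player 1 wins.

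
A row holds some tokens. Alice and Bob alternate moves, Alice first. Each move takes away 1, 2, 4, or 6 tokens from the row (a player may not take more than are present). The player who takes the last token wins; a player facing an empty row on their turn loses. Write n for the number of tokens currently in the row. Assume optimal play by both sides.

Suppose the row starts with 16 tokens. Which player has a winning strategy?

Compute win/loss labels from the base case upward. A position with no move is L. Any other position is W if it can reach an L in one move, else L.
n=0: no move → L
n=1: →0(L), so W
n=2: →0(L), so W
n=3: →2(W), 1(W) — all W, so L
n=4: →3(L), so W
n=5: →3(L), so W
n=6: →0(L), so W
n=7: →3(L), so W
n=8: →7(W), 6(W), 4(W), 2(W) — all W, so L
n=9: →8(L), so W
n=10: →8(L), so W
n=11: →10(W), 9(W), 7(W), 5(W) — all W, so L
n=12: →11(L), so W
n=13: →11(L), so W
n=14: →8(L), so W
n=15: →11(L), so W
n=16: →15(W), 14(W), 12(W), 10(W) — all W, so L
The starting position 16 is L: whatever Alice does, the opponent receives a W position.

Bob wins.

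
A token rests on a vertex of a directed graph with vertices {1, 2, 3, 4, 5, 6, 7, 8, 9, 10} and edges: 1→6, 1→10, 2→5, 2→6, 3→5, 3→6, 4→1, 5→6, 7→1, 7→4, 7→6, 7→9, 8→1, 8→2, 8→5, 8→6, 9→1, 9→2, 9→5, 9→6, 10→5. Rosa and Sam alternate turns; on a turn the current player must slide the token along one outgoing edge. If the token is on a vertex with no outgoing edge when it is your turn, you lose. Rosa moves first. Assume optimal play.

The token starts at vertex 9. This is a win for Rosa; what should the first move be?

Move to 6.

Label each position W (a win for the player to move) or L (a loss). A position with no legal move is L; any other position is W exactly when some move reaches an L, and L when every move reaches a W.
Every edge goes from a vertex to one that appears earlier in the order 6, 5, 2, 10, 1, 9, 3, 4, 8, 7, so processing vertices in that order labels each vertex after all of its successors.
6: no outgoing edge → L
5: reaches L-position 6 → W
2: reaches L-position 6 → W
10: only reaches 5(W), which is W → L
1: reaches L-position 10 → W
9: reaches L-position 6 → W
3: reaches L-position 6 → W
4: only reaches 1(W), which is W → L
8: reaches L-position 6 → W
7: reaches L-position 4 → W
From 9, the L positions reachable in one move are: 6.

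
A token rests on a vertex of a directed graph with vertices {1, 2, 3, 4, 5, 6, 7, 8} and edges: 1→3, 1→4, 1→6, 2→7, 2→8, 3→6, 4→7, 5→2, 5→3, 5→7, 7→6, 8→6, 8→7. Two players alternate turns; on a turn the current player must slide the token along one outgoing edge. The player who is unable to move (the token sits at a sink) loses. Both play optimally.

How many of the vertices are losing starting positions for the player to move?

3

Build the W/L table. Terminal = L. A non-terminal position is W if it has a move to some L; otherwise it is L.
Every edge goes from a vertex to one that appears earlier in the order 6, 3, 7, 4, 8, 2, 5, 1, so processing vertices in that order labels each vertex after all of its successors.
6: no outgoing edge → L
3: W (go to 6, an L position)
7: W (go to 6, an L position)
4: L (sole option 7(W) is W)
8: W (go to 6, an L position)
2: L (options 8(W), 7(W) are all W)
5: W (go to 2, an L position)
1: W (go to 4, an L position)
The L vertices are 2, 4, 6; that is 3 in all.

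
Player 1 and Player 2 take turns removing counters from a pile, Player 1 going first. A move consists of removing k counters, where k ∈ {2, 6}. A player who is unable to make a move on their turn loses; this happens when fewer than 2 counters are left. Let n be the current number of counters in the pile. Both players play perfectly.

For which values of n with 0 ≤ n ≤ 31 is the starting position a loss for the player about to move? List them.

0, 1, 4, 5, 8, 9, 12, 13, 16, 17, 20, 21, 24, 25, 28, 29

Use the standard recursion: the mover loses at a terminal position; elsewhere, the mover wins exactly when some move hands the opponent an L position.
n=0: no move → L
n=1: no move → L
n=2: W (go to 0, an L position)
n=3: W (go to 1, an L position)
n=4: L (sole option 2(W) is W)
n=5: L (sole option 3(W) is W)
n=6: W (go to 4, an L position)
n=7: W (go to 5, an L position)
n=8: L (options 6(W), 2(W) are all W)
n=9: L (options 7(W), 3(W) are all W)
n=10: W (go to 8, an L position)
n=11: W (go to 9, an L position)
n=12: L (options 10(W), 6(W) are all W)
n=13: L (options 11(W), 7(W) are all W)
n=14: W (go to 12, an L position)
n=15: W (go to 13, an L position)
n=16: L (options 14(W), 10(W) are all W)
n=17: L (options 15(W), 11(W) are all W)
n=18: W (go to 16, an L position)
n=19: W (go to 17, an L position)
n=20: L (options 18(W), 14(W) are all W)
n=21: L (options 19(W), 15(W) are all W)
n=22: W (go to 20, an L position)
n=23: W (go to 21, an L position)
n=24: L (options 22(W), 18(W) are all W)
n=25: L (options 23(W), 19(W) are all W)
n=26: W (go to 24, an L position)
n=27: W (go to 25, an L position)
n=28: L (options 26(W), 22(W) are all W)
n=29: L (options 27(W), 23(W) are all W)
n=30: W (go to 28, an L position)
n=31: W (go to 29, an L position)
The losing starting values of n are exactly the entries labelled L in this table (16 of them).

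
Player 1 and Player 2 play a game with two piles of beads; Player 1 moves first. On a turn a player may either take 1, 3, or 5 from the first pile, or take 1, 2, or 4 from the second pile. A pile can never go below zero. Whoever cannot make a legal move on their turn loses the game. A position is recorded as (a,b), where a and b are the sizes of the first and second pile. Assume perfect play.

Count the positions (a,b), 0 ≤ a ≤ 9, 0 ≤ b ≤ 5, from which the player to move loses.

Build the W/L table. Terminal = L. A non-terminal position is W if it has a move to some L; otherwise it is L.
Every move lowers a or b (never raises either), so fill the grid row by row in increasing a, and left to right within a row: each cell's successors are then already labelled.
      b=0  b=1  b=2  b=3  b=4  b=5
a=0:    L    W    W    L    W    W
a=1:    W    L    W    W    L    W
a=2:    L    W    W    L    W    W
a=3:    W    L    W    W    L    W
a=4:    L    W    W    L    W    W
a=5:    W    L    W    W    L    W
a=6:    L    W    W    L    W    W
a=7:    W    L    W    W    L    W
a=8:    L    W    W    L    W    W
a=9:    W    L    W    W    L    W
Cells with no legal move (terminal, hence L): (0,0).
The remaining L cells, each justified by listing all of its moves:
(0,3): only reaches (0,2)(W), (0,1)(W), all W → L
(1,1): only reaches (0,1)(W), (1,0)(W), all W → L
(1,4): only reaches (0,4)(W), (1,3)(W), (1,2)(W), (1,0)(W), all W → L
(2,0): only reaches (1,0)(W), which is W → L
(2,3): only reaches (1,3)(W), (2,2)(W), (2,1)(W), all W → L
(3,1): only reaches (2,1)(W), (0,1)(W), (3,0)(W), all W → L
(3,4): only reaches (2,4)(W), (0,4)(W), (3,3)(W), (3,2)(W), (3,0)(W), all W → L
(4,0): only reaches (3,0)(W), (1,0)(W), all W → L
(4,3): only reaches (3,3)(W), (1,3)(W), (4,2)(W), (4,1)(W), all W → L
(5,1): only reaches (4,1)(W), (2,1)(W), (0,1)(W), (5,0)(W), all W → L
(5,4): only reaches (4,4)(W), (2,4)(W), (0,4)(W), (5,3)(W), (5,2)(W), (5,0)(W), all W → L
(6,0): only reaches (5,0)(W), (3,0)(W), (1,0)(W), all W → L
(6,3): only reaches (5,3)(W), (3,3)(W), (1,3)(W), (6,2)(W), (6,1)(W), all W → L
(7,1): only reaches (6,1)(W), (4,1)(W), (2,1)(W), (7,0)(W), all W → L
(7,4): only reaches (6,4)(W), (4,4)(W), (2,4)(W), (7,3)(W), (7,2)(W), (7,0)(W), all W → L
(8,0): only reaches (7,0)(W), (5,0)(W), (3,0)(W), all W → L
(8,3): only reaches (7,3)(W), (5,3)(W), (3,3)(W), (8,2)(W), (8,1)(W), all W → L
(9,1): only reaches (8,1)(W), (6,1)(W), (4,1)(W), (9,0)(W), all W → L
(9,4): only reaches (8,4)(W), (6,4)(W), (4,4)(W), (9,3)(W), (9,2)(W), (9,0)(W), all W → L
Every other cell has at least one move into one of the L cells above, so it is W.
L cells per row: a=0: 2, a=1: 2, a=2: 2, a=3: 2, a=4: 2, a=5: 2, a=6: 2, a=7: 2, a=8: 2, a=9: 2; total 20.

20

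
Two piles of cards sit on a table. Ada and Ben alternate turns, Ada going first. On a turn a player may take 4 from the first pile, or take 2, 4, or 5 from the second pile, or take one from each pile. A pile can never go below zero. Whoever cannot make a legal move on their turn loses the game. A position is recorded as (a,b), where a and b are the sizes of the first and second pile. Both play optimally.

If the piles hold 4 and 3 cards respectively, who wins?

Ben wins.

Build the W/L table. Terminal = L. A non-terminal position is W if it has a move to some L; otherwise it is L.
No move ever increases a pile, so every position that can arise here has a ≤ 4 and b ≤ 3; it is enough to label the cells with 0 ≤ a ≤ 4 and 0 ≤ b ≤ 3.
Every move lowers a or b (never raises either), so fill the grid row by row in increasing a, and left to right within a row: each cell's successors are then already labelled.
      b=0  b=1  b=2  b=3
a=0:    L    L    W    W
a=1:    L    W    W    L
a=2:    L    W    W    L
a=3:    L    W    W    L
a=4:    W    W    L    L
Cells with no legal move (terminal, hence L): (0,0), (0,1), (1,0), (2,0), (3,0).
The remaining L cells, each justified by listing all of its moves:
(1,3): moves to (1,1)(W), (0,2)(W); every one is W ⇒ L
(2,3): moves to (2,1)(W), (1,2)(W); every one is W ⇒ L
(3,3): moves to (3,1)(W), (2,2)(W); every one is W ⇒ L
(4,2): moves to (0,2)(W), (4,0)(W), (3,1)(W); every one is W ⇒ L
(4,3): moves to (0,3)(W), (4,1)(W), (3,2)(W); every one is W ⇒ L
Every other cell has at least one move into one of the L cells above, so it is W.
Every move from (4,3) reaches a W position, so the mover loses.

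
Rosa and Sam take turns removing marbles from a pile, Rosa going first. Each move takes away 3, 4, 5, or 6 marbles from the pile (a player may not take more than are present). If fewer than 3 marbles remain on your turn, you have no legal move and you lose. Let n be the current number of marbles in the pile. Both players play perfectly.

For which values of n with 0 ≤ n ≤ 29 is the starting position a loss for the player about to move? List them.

0, 1, 2, 9, 10, 11, 18, 19, 20, 27, 28, 29

Work bottom-up. With no move the player to move loses. Otherwise the position is W if at least one move leads to an L position for the opponent, and L if every move leads to a W.
n=0: no move → L
n=1: no move → L
n=2: no move → L
n=3: can move to 0, which is L ⇒ W
n=4: can move to 1, which is L ⇒ W
n=5: can move to 2, which is L ⇒ W
n=6: can move to 2, which is L ⇒ W
n=7: can move to 2, which is L ⇒ W
n=8: can move to 2, which is L ⇒ W
n=9: moves to 6(W), 5(W), 4(W), 3(W); every one is W ⇒ L
n=10: moves to 7(W), 6(W), 5(W), 4(W); every one is W ⇒ L
n=11: moves to 8(W), 7(W), 6(W), 5(W); every one is W ⇒ L
n=12: can move to 9, which is L ⇒ W
n=13: can move to 10, which is L ⇒ W
n=14: can move to 11, which is L ⇒ W
n=15: can move to 11, which is L ⇒ W
n=16: can move to 11, which is L ⇒ W
n=17: can move to 11, which is L ⇒ W
n=18: moves to 15(W), 14(W), 13(W), 12(W); every one is W ⇒ L
n=19: moves to 16(W), 15(W), 14(W), 13(W); every one is W ⇒ L
n=20: moves to 17(W), 16(W), 15(W), 14(W); every one is W ⇒ L
n=21: can move to 18, which is L ⇒ W
n=22: can move to 19, which is L ⇒ W
n=23: can move to 20, which is L ⇒ W
n=24: can move to 20, which is L ⇒ W
n=25: can move to 20, which is L ⇒ W
n=26: can move to 20, which is L ⇒ W
n=27: moves to 24(W), 23(W), 22(W), 21(W); every one is W ⇒ L
n=28: moves to 25(W), 24(W), 23(W), 22(W); every one is W ⇒ L
n=29: moves to 26(W), 25(W), 24(W), 23(W); every one is W ⇒ L
Reading off the rows marked L gives the requested list; there are 12 such values of n.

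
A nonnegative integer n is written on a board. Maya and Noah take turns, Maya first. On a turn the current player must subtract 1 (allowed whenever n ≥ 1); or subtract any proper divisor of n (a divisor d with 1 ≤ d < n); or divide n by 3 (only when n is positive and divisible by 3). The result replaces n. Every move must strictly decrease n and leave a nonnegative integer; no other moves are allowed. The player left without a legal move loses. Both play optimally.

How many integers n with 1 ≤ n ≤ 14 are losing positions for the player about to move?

6

Use the standard recursion: the mover loses at a terminal position; elsewhere, the mover wins exactly when some move hands the opponent an L position.
n=0: no move → L
n=1: reaches L-position 0 → W
n=2: only reaches 1(W), which is W → L
n=3: reaches L-position 2 → W
n=4: reaches L-position 2 → W
n=5: only reaches 4(W), which is W → L
n=6: reaches L-position 2 → W
n=7: only reaches 6(W), which is W → L
n=8: reaches L-position 7 → W
n=9: only reaches 3(W), 6(W), 8(W), all W → L
n=10: reaches L-position 5 → W
n=11: only reaches 10(W), which is W → L
n=12: reaches L-position 9 → W
n=13: only reaches 12(W), which is W → L
n=14: reaches L-position 7 → W
L entries with 1 ≤ n ≤ 14 (n=0 is outside the asked range and is not counted): n = 2, 5, 7, 9, 11, 13; that makes 6.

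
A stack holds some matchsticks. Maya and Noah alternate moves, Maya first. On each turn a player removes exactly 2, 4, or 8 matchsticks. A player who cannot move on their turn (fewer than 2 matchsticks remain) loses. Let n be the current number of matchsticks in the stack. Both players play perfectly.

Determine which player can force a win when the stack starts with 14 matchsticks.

Maya wins.

Use the standard recursion: the mover loses at a terminal position; elsewhere, the mover wins exactly when some move hands the opponent an L position.
n=0: no move → L
n=1: no move → L
n=2: reaches L-position 0 → W
n=3: reaches L-position 1 → W
n=4: reaches L-position 0 → W
n=5: reaches L-position 1 → W
n=6: only reaches 4(W), 2(W), all W → L
n=7: only reaches 5(W), 3(W), all W → L
n=8: reaches L-position 6 → W
n=9: reaches L-position 7 → W
n=10: reaches L-position 6 → W
n=11: reaches L-position 7 → W
n=12: only reaches 10(W), 8(W), 4(W), all W → L
n=13: only reaches 11(W), 9(W), 5(W), all W → L
n=14: reaches L-position 12 → W
The starting position 14 is W: Maya should remove 2, leaving 12, handing over an L position.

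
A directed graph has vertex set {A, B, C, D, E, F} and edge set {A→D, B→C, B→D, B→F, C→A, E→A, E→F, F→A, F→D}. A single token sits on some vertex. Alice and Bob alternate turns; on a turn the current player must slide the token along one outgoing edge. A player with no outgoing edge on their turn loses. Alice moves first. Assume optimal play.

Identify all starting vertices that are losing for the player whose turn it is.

C, D, E

Classify positions by backward induction: terminal positions (no move available) are L. From any other position, the mover wins iff some move reaches an L.
Every edge goes from a vertex to one that appears earlier in the order D, A, F, E, C, B, so processing vertices in that order labels each vertex after all of its successors.
D: no outgoing edge → L
A: W (go to D, an L position)
F: W (go to D, an L position)
E: L (options F(W), A(W) are all W)
C: L (sole option A(W) is W)
B: W (go to C, an L position)
The losing starting vertices are exactly the entries labelled L in this table (3 of them).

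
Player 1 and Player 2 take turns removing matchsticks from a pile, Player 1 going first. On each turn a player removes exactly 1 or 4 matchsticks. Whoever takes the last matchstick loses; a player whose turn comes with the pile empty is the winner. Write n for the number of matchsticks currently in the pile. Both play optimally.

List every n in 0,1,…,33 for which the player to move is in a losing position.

1, 3, 6, 8, 11, 13, 16, 18, 21, 23, 26, 28, 31, 33

Compute win/loss labels from the base case upward. A position with no move is W. Any other position is W if it can reach an L in one move, else L.
n=0: no move; the opponent has just taken the last matchstick and therefore loses → W
n=1: the only move is to 0(W), a W ⇒ L
n=2: can move to 1, which is L ⇒ W
n=3: the only move is to 2(W), a W ⇒ L
n=4: can move to 3, which is L ⇒ W
n=5: can move to 1, which is L ⇒ W
n=6: moves to 5(W), 2(W); every one is W ⇒ L
n=7: can move to 6, which is L ⇒ W
n=8: moves to 7(W), 4(W); every one is W ⇒ L
n=9: can move to 8, which is L ⇒ W
n=10: can move to 6, which is L ⇒ W
n=11: moves to 10(W), 7(W); every one is W ⇒ L
n=12: can move to 11, which is L ⇒ W
n=13: moves to 12(W), 9(W); every one is W ⇒ L
n=14: can move to 13, which is L ⇒ W
n=15: can move to 11, which is L ⇒ W
n=16: moves to 15(W), 12(W); every one is W ⇒ L
n=17: can move to 16, which is L ⇒ W
n=18: moves to 17(W), 14(W); every one is W ⇒ L
n=19: can move to 18, which is L ⇒ W
n=20: can move to 16, which is L ⇒ W
n=21: moves to 20(W), 17(W); every one is W ⇒ L
n=22: can move to 21, which is L ⇒ W
n=23: moves to 22(W), 19(W); every one is W ⇒ L
n=24: can move to 23, which is L ⇒ W
n=25: can move to 21, which is L ⇒ W
n=26: moves to 25(W), 22(W); every one is W ⇒ L
n=27: can move to 26, which is L ⇒ W
n=28: moves to 27(W), 24(W); every one is W ⇒ L
n=29: can move to 28, which is L ⇒ W
n=30: can move to 26, which is L ⇒ W
n=31: moves to 30(W), 27(W); every one is W ⇒ L
n=32: can move to 31, which is L ⇒ W
n=33: moves to 32(W), 29(W); every one is W ⇒ L
Reading off the rows marked L gives the requested list; there are 14 such values of n.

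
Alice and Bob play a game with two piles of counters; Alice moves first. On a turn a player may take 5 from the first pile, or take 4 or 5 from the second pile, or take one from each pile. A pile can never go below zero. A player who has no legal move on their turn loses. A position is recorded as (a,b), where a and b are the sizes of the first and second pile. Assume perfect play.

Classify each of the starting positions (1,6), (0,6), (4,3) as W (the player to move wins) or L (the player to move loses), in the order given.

(1,6): L, (0,6): W, (4,3): W

Use the standard recursion: the mover loses at a terminal position; elsewhere, the mover wins exactly when some move hands the opponent an L position.
No move ever increases a pile, so every position that can arise here has a ≤ 4 and b ≤ 6; it is enough to label the cells with 0 ≤ a ≤ 4 and 0 ≤ b ≤ 6.
Every move lowers a or b (never raises either), so fill the grid row by row in increasing a, and left to right within a row: each cell's successors are then already labelled.
      b=0  b=1  b=2  b=3  b=4  b=5  b=6
a=0:    L    L    L    L    W    W    W
a=1:    L    W    W    W    W    W    L
a=2:    L    W    L    L    W    W    W
a=3:    L    W    L    W    W    W    W
a=4:    L    W    L    W    W    W    W
Cells with no legal move (terminal, hence L): (0,0), (0,1), (0,2), (0,3), (1,0), (2,0), (3,0), (4,0).
The remaining L cells, each justified by listing all of its moves:
(1,6): L (options (1,2)(W), (1,1)(W), (0,5)(W) are all W)
(2,2): L (sole option (1,1)(W) is W)
(2,3): L (sole option (1,2)(W) is W)
(3,2): L (sole option (2,1)(W) is W)
(4,2): L (sole option (3,1)(W) is W)
Every other cell has at least one move into one of the L cells above, so it is W.
(1,6): one of the L cells justified above, so L
(0,6): the move to (0,2) reaches an L cell, so W
(4,3): the move to (3,2) reaches an L cell, so W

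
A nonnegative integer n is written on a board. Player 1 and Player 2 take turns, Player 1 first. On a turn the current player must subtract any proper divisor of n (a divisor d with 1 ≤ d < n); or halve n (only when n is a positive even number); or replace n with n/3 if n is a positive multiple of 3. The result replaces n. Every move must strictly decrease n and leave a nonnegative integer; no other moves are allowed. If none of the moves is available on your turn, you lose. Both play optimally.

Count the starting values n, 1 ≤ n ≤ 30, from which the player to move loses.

12

Positions with no move are L. A position that does have a move is losing for the player to move precisely when every available move leads to a winning position for the opponent. Fill in the labels:
n=0: no move → L
n=1: no move → L
n=2: can move to 1, which is L ⇒ W
n=3: can move to 1, which is L ⇒ W
n=4: moves to 2(W), 3(W); every one is W ⇒ L
n=5: can move to 4, which is L ⇒ W
n=6: can move to 4, which is L ⇒ W
n=7: the only move is to 6(W), a W ⇒ L
n=8: can move to 4, which is L ⇒ W
n=9: moves to 3(W), 6(W), 8(W); every one is W ⇒ L
n=10: can move to 9, which is L ⇒ W
n=11: the only move is to 10(W), a W ⇒ L
n=12: can move to 4, which is L ⇒ W
n=13: the only move is to 12(W), a W ⇒ L
n=14: can move to 7, which is L ⇒ W
n=15: moves to 5(W), 10(W), 12(W), 14(W); every one is W ⇒ L
n=16: can move to 15, which is L ⇒ W
n=17: the only move is to 16(W), a W ⇒ L
n=18: can move to 9, which is L ⇒ W
n=19: the only move is to 18(W), a W ⇒ L
n=20: can move to 15, which is L ⇒ W
n=21: can move to 7, which is L ⇒ W
n=22: can move to 11, which is L ⇒ W
n=23: the only move is to 22(W), a W ⇒ L
n=24: can move to 23, which is L ⇒ W
n=25: moves to 20(W), 24(W); every one is W ⇒ L
n=26: can move to 13, which is L ⇒ W
n=27: can move to 9, which is L ⇒ W
n=28: moves to 14(W), 21(W), 24(W), 26(W), 27(W); every one is W ⇒ L
n=29: can move to 28, which is L ⇒ W
n=30: can move to 15, which is L ⇒ W
L entries with 1 ≤ n ≤ 30 (n=0 is outside the asked range and is not counted): n = 1, 4, 7, 9, 11, 13, 15, 17, 19, 23, 25, 28; that makes 12.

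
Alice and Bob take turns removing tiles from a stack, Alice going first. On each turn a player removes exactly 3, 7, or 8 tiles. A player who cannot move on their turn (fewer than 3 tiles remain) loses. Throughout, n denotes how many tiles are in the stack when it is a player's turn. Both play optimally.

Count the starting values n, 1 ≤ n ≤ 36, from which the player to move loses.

14

Compute win/loss labels from the base case upward. A position with no move is L. Any other position is W if it can reach an L in one move, else L.
n=0: no move → L
n=1: no move → L
n=2: no move → L
n=3: reaches L-position 0 → W
n=4: reaches L-position 1 → W
n=5: reaches L-position 2 → W
n=6: only reaches 3(W), which is W → L
n=7: reaches L-position 0 → W
n=8: reaches L-position 1 → W
n=9: reaches L-position 6 → W
n=10: reaches L-position 2 → W
n=11: only reaches 8(W), 4(W), 3(W), all W → L
n=12: only reaches 9(W), 5(W), 4(W), all W → L
n=13: reaches L-position 6 → W
n=14: reaches L-position 11 → W
n=15: reaches L-position 12 → W
n=16: only reaches 13(W), 9(W), 8(W), all W → L
n=17: only reaches 14(W), 10(W), 9(W), all W → L
n=18: reaches L-position 11 → W
n=19: reaches L-position 16 → W
n=20: reaches L-position 17 → W
n=21: only reaches 18(W), 14(W), 13(W), all W → L
n=22: only reaches 19(W), 15(W), 14(W), all W → L
n=23: reaches L-position 16 → W
n=24: reaches L-position 21 → W
n=25: reaches L-position 22 → W
n=26: only reaches 23(W), 19(W), 18(W), all W → L
n=27: only reaches 24(W), 20(W), 19(W), all W → L
n=28: reaches L-position 21 → W
n=29: reaches L-position 26 → W
n=30: reaches L-position 27 → W
n=31: only reaches 28(W), 24(W), 23(W), all W → L
n=32: only reaches 29(W), 25(W), 24(W), all W → L
n=33: reaches L-position 26 → W
n=34: reaches L-position 31 → W
n=35: reaches L-position 32 → W
n=36: only reaches 33(W), 29(W), 28(W), all W → L
L entries with 1 ≤ n ≤ 36 (n=0 is outside the asked range and is not counted): n = 1, 2, 6, 11, 12, 16, 17, 21, 22, 26, 27, 31, 32, 36; that makes 14.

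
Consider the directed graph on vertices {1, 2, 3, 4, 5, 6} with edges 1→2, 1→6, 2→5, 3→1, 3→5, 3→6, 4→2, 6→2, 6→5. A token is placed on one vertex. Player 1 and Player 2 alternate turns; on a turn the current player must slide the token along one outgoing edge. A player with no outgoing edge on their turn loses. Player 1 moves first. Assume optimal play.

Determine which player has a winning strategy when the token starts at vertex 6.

Use the standard recursion: the mover loses at a terminal position; elsewhere, the mover wins exactly when some move hands the opponent an L position.
Every edge goes from a vertex to one that appears earlier in the order 5, 2, 6, 1, 4, 3, so processing vertices in that order labels each vertex after all of its successors.
5: no outgoing edge → L
2: can move to 5, which is L ⇒ W
6: can move to 5, which is L ⇒ W
1: moves to 6(W), 2(W); every one is W ⇒ L
4: the only move is to 2(W), a W ⇒ L
3: can move to 1, which is L ⇒ W
The starting position 6 is W: Player 1 should move to 5, handing over an L position.

Player 1 wins.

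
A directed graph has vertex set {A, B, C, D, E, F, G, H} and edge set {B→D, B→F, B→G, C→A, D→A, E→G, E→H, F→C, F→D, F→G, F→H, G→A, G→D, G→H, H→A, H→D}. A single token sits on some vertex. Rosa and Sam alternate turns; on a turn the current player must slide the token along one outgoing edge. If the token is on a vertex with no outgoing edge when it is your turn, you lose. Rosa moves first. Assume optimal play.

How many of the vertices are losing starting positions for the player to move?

Label each position W (a win for the player to move) or L (a loss). A position with no legal move is L; any other position is W exactly when some move reaches an L, and L when every move reaches a W.
Every edge goes from a vertex to one that appears earlier in the order A, D, H, G, C, F, B, E, so processing vertices in that order labels each vertex after all of its successors.
A: no outgoing edge → L
D: reaches L-position A → W
H: reaches L-position A → W
G: reaches L-position A → W
C: reaches L-position A → W
F: only reaches C(W), G(W), H(W), D(W), all W → L
B: reaches L-position F → W
E: only reaches G(W), H(W), all W → L
The L vertices are A, E, F; that is 3 in all.

3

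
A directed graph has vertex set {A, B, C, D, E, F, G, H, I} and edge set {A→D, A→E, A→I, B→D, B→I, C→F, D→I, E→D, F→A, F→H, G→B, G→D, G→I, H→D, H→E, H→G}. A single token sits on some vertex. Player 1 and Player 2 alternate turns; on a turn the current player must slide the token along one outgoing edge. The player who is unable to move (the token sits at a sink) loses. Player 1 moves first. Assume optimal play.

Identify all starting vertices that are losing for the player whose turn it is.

E, F, I

Build the W/L table. Terminal = L. A non-terminal position is W if it has a move to some L; otherwise it is L.
Every edge goes from a vertex to one that appears earlier in the order I, D, B, E, G, H, A, F, C, so processing vertices in that order labels each vertex after all of its successors.
I: no outgoing edge → L
D: W (go to I, an L position)
B: W (go to I, an L position)
E: L (sole option D(W) is W)
G: W (go to I, an L position)
H: W (go to E, an L position)
A: W (go to E, an L position)
F: L (options A(W), H(W) are all W)
C: W (go to F, an L position)
The losing starting vertices are exactly the entries labelled L in this table (3 of them).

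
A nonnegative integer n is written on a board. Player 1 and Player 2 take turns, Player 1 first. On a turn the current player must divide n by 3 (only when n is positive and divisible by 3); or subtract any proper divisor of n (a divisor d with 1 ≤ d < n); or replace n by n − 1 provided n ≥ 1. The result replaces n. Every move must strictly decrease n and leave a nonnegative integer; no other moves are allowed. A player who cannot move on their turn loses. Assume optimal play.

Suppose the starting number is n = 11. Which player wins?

Positions with no move are L. A position that does have a move is losing for the player to move precisely when every available move leads to a winning position for the opponent. Fill in the labels:
n=0: no move → L
n=1: reaches L-position 0 → W
n=2: only reaches 1(W), which is W → L
n=3: reaches L-position 2 → W
n=4: reaches L-position 2 → W
n=5: only reaches 4(W), which is W → L
n=6: reaches L-position 2 → W
n=7: only reaches 6(W), which is W → L
n=8: reaches L-position 7 → W
n=9: only reaches 3(W), 6(W), 8(W), all W → L
n=10: reaches L-position 5 → W
n=11: only reaches 10(W), which is W → L
The starting position 11 is L: whatever Player 1 does, the opponent receives a W position.

Player 2 wins.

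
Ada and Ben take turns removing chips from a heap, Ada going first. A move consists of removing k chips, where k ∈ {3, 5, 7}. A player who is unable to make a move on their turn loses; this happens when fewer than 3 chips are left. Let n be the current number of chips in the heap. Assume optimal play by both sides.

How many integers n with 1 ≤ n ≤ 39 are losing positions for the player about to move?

11

Label each position W (a win for the player to move) or L (a loss). A position with no legal move is L; any other position is W exactly when some move reaches an L, and L when every move reaches a W.
n=0: no move → L
n=1: no move → L
n=2: no move → L
n=3: reaches L-position 0 → W
n=4: reaches L-position 1 → W
n=5: reaches L-position 2 → W
n=6: reaches L-position 1 → W
n=7: reaches L-position 2 → W
n=8: reaches L-position 1 → W
n=9: reaches L-position 2 → W
n=10: only reaches 7(W), 5(W), 3(W), all W → L
n=11: only reaches 8(W), 6(W), 4(W), all W → L
n=12: only reaches 9(W), 7(W), 5(W), all W → L
n=13: reaches L-position 10 → W
n=14: reaches L-position 11 → W
n=15: reaches L-position 12 → W
n=16: reaches L-position 11 → W
n=17: reaches L-position 12 → W
n=18: reaches L-position 11 → W
n=19: reaches L-position 12 → W
n=20: only reaches 17(W), 15(W), 13(W), all W → L
n=21: only reaches 18(W), 16(W), 14(W), all W → L
n=22: only reaches 19(W), 17(W), 15(W), all W → L
n=23: reaches L-position 20 → W
n=24: reaches L-position 21 → W
n=25: reaches L-position 22 → W
n=26: reaches L-position 21 → W
n=27: reaches L-position 22 → W
n=28: reaches L-position 21 → W
n=29: reaches L-position 22 → W
n=30: only reaches 27(W), 25(W), 23(W), all W → L
n=31: only reaches 28(W), 26(W), 24(W), all W → L
n=32: only reaches 29(W), 27(W), 25(W), all W → L
n=33: reaches L-position 30 → W
n=34: reaches L-position 31 → W
n=35: reaches L-position 32 → W
n=36: reaches L-position 31 → W
n=37: reaches L-position 32 → W
n=38: reaches L-position 31 → W
n=39: reaches L-position 32 → W
L entries with 1 ≤ n ≤ 39 (n=0 is outside the asked range and is not counted): n = 1, 2, 10, 11, 12, 20, 21, 22, 30, 31, 32; that makes 11.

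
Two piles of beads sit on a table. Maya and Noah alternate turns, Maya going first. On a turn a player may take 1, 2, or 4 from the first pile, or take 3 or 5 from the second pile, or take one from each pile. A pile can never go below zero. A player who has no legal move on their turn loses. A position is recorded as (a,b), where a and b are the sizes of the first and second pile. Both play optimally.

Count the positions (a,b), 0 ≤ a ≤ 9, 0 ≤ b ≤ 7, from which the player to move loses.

24

Use the standard recursion: the mover loses at a terminal position; elsewhere, the mover wins exactly when some move hands the opponent an L position.
Every move lowers a or b (never raises either), so fill the grid row by row in increasing a, and left to right within a row: each cell's successors are then already labelled.
      b=0  b=1  b=2  b=3  b=4  b=5  b=6  b=7
a=0:    L    L    L    W    W    W    W    W
a=1:    W    W    W    W    L    L    L    W
a=2:    W    W    W    L    W    W    W    W
a=3:    L    L    L    W    W    W    W    W
a=4:    W    W    W    W    L    L    L    W
a=5:    W    W    W    L    W    W    W    W
a=6:    L    L    L    W    W    W    W    W
a=7:    W    W    W    W    L    L    L    W
a=8:    W    W    W    L    W    W    W    W
a=9:    L    L    L    W    W    W    W    W
Cells with no legal move (terminal, hence L): (0,0), (0,1), (0,2).
The remaining L cells, each justified by listing all of its moves:
(1,4): only reaches (0,4)(W), (1,1)(W), (0,3)(W), all W → L
(1,5): only reaches (0,5)(W), (1,2)(W), (1,0)(W), (0,4)(W), all W → L
(1,6): only reaches (0,6)(W), (1,3)(W), (1,1)(W), (0,5)(W), all W → L
(2,3): only reaches (1,3)(W), (0,3)(W), (2,0)(W), (1,2)(W), all W → L
(3,0): only reaches (2,0)(W), (1,0)(W), all W → L
(3,1): only reaches (2,1)(W), (1,1)(W), (2,0)(W), all W → L
(3,2): only reaches (2,2)(W), (1,2)(W), (2,1)(W), all W → L
(4,4): only reaches (3,4)(W), (2,4)(W), (0,4)(W), (4,1)(W), (3,3)(W), all W → L
(4,5): only reaches (3,5)(W), (2,5)(W), (0,5)(W), (4,2)(W), (4,0)(W), (3,4)(W), all W → L
(4,6): only reaches (3,6)(W), (2,6)(W), (0,6)(W), (4,3)(W), (4,1)(W), (3,5)(W), all W → L
(5,3): only reaches (4,3)(W), (3,3)(W), (1,3)(W), (5,0)(W), (4,2)(W), all W → L
(6,0): only reaches (5,0)(W), (4,0)(W), (2,0)(W), all W → L
(6,1): only reaches (5,1)(W), (4,1)(W), (2,1)(W), (5,0)(W), all W → L
(6,2): only reaches (5,2)(W), (4,2)(W), (2,2)(W), (5,1)(W), all W → L
(7,4): only reaches (6,4)(W), (5,4)(W), (3,4)(W), (7,1)(W), (6,3)(W), all W → L
(7,5): only reaches (6,5)(W), (5,5)(W), (3,5)(W), (7,2)(W), (7,0)(W), (6,4)(W), all W → L
(7,6): only reaches (6,6)(W), (5,6)(W), (3,6)(W), (7,3)(W), (7,1)(W), (6,5)(W), all W → L
(8,3): only reaches (7,3)(W), (6,3)(W), (4,3)(W), (8,0)(W), (7,2)(W), all W → L
(9,0): only reaches (8,0)(W), (7,0)(W), (5,0)(W), all W → L
(9,1): only reaches (8,1)(W), (7,1)(W), (5,1)(W), (8,0)(W), all W → L
(9,2): only reaches (8,2)(W), (7,2)(W), (5,2)(W), (8,1)(W), all W → L
Every other cell has at least one move into one of the L cells above, so it is W.
L cells per row: a=0: 3, a=1: 3, a=2: 1, a=3: 3, a=4: 3, a=5: 1, a=6: 3, a=7: 3, a=8: 1, a=9: 3; total 24.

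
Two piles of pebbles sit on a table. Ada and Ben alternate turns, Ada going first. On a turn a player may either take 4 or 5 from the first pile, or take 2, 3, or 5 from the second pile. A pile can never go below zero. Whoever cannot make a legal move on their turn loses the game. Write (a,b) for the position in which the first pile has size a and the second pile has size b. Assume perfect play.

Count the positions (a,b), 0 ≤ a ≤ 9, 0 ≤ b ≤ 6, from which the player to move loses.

Classify positions by backward induction: terminal positions (no move available) are L. From any other position, the mover wins iff some move reaches an L.
Every move lowers a or b (never raises either), so fill the grid row by row in increasing a, and left to right within a row: each cell's successors are then already labelled.
      b=0  b=1  b=2  b=3  b=4  b=5  b=6
a=0:    L    L    W    W    W    W    W
a=1:    L    L    W    W    W    W    W
a=2:    L    L    W    W    W    W    W
a=3:    L    L    W    W    W    W    W
a=4:    W    W    L    L    W    W    W
a=5:    W    W    L    L    W    W    W
a=6:    W    W    L    L    W    W    W
a=7:    W    W    L    L    W    W    W
a=8:    W    W    W    W    L    L    W
a=9:    L    L    W    W    W    W    W
Cells with no legal move (terminal, hence L): (0,0), (0,1), (1,0), (1,1), (2,0), (2,1), (3,0), (3,1).
The remaining L cells, each justified by listing all of its moves:
(4,2): L (options (0,2)(W), (4,0)(W) are all W)
(4,3): L (options (0,3)(W), (4,1)(W), (4,0)(W) are all W)
(5,2): L (options (1,2)(W), (0,2)(W), (5,0)(W) are all W)
(5,3): L (options (1,3)(W), (0,3)(W), (5,1)(W), (5,0)(W) are all W)
(6,2): L (options (2,2)(W), (1,2)(W), (6,0)(W) are all W)
(6,3): L (options (2,3)(W), (1,3)(W), (6,1)(W), (6,0)(W) are all W)
(7,2): L (options (3,2)(W), (2,2)(W), (7,0)(W) are all W)
(7,3): L (options (3,3)(W), (2,3)(W), (7,1)(W), (7,0)(W) are all W)
(8,4): L (options (4,4)(W), (3,4)(W), (8,2)(W), (8,1)(W) are all W)
(8,5): L (options (4,5)(W), (3,5)(W), (8,3)(W), (8,2)(W), (8,0)(W) are all W)
(9,0): L (options (5,0)(W), (4,0)(W) are all W)
(9,1): L (options (5,1)(W), (4,1)(W) are all W)
Every other cell has at least one move into one of the L cells above, so it is W.
L cells per row: a=0: 2, a=1: 2, a=2: 2, a=3: 2, a=4: 2, a=5: 2, a=6: 2, a=7: 2, a=8: 2, a=9: 2; total 20.

20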